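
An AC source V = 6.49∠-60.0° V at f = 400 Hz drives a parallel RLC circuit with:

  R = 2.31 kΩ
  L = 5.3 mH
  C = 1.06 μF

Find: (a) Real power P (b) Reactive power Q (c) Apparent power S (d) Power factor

Step 1 — Angular frequency: ω = 2π·f = 2π·400 = 2513 rad/s.
Step 2 — Component impedances:
  R: Z = R = 2310 Ω
  L: Z = jωL = j·2513·0.0053 = 0 + j13.32 Ω
  C: Z = 1/(jωC) = -j/(ω·C) = 0 - j375.4 Ω
Step 3 — Parallel combination: 1/Z_total = 1/R + 1/L + 1/C; Z_total = 0.08256 + j13.81 Ω = 13.81∠89.7° Ω.
Step 4 — Source phasor: V = 6.49∠-60.0° V = 3.245 - j5.621 V.
Step 5 — Current: I = V / Z = -0.4056 - j0.2374 A = 0.4699∠-149.7° A.
Step 6 — Complex power: S = V·I* = 0.01823 + j3.05 VA.
Step 7 — Real power: P = Re(S) = 0.01823 W.
Step 8 — Reactive power: Q = Im(S) = 3.05 VAR.
Step 9 — Apparent power: |S| = 3.05 VA.
Step 10 — Power factor: PF = P/|S| = 0.005978 (lagging).

(a) P = 0.01823 W  (b) Q = 3.05 VAR  (c) S = 3.05 VA  (d) PF = 0.005978 (lagging)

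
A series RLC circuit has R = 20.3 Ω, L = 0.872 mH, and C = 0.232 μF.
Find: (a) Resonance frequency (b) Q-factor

Step 1 — Resonance condition Im(Z)=0 gives ω₀ = 1/√(LC).
Step 2 — ω₀ = 1/√(0.000872·2.32e-07) = 7.031e+04 rad/s.
Step 3 — f₀ = ω₀/(2π) = 1.119e+04 Hz.
Step 4 — Series Q: Q = ω₀L/R = 7.031e+04·0.000872/20.3 = 3.02.

(a) f₀ = 1.119e+04 Hz  (b) Q = 3.02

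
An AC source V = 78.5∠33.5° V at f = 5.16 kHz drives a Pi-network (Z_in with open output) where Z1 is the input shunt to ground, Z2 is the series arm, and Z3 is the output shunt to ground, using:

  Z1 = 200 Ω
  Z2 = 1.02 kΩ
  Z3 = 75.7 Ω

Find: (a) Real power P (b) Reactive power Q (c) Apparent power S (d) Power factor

Step 1 — Angular frequency: ω = 2π·f = 2π·5160 = 3.242e+04 rad/s.
Step 2 — Component impedances:
  Z1: Z = R = 200 Ω
  Z2: Z = R = 1020 Ω
  Z3: Z = R = 75.7 Ω
Step 3 — With open output, the series arm Z2 and the output shunt Z3 appear in series to ground: Z2 + Z3 = 1096 Ω.
Step 4 — Parallel with input shunt Z1: Z_in = Z1 || (Z2 + Z3) = 169.1 Ω = 169.1∠0.0° Ω.
Step 5 — Source phasor: V = 78.5∠33.5° V = 65.46 + j43.33 V.
Step 6 — Current: I = V / Z = 0.387 + j0.2562 A = 0.4641∠33.5° A.
Step 7 — Complex power: S = V·I* = 36.44 VA.
Step 8 — Real power: P = Re(S) = 36.44 W.
Step 9 — Reactive power: Q = Im(S) = 0 VAR.
Step 10 — Apparent power: |S| = 36.44 VA.
Step 11 — Power factor: PF = P/|S| = 1 (unity).

(a) P = 36.44 W  (b) Q = 0 VAR  (c) S = 36.44 VA  (d) PF = 1 (unity)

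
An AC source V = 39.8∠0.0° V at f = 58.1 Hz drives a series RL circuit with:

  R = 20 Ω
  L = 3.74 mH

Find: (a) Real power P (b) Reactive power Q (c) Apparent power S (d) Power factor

Step 1 — Angular frequency: ω = 2π·f = 2π·58.1 = 365.1 rad/s.
Step 2 — Component impedances:
  R: Z = R = 20 Ω
  L: Z = jωL = j·365.1·0.00374 = 0 + j1.365 Ω
Step 3 — Series combination: Z_total = R + L = 20 + j1.365 Ω = 20.05∠3.9° Ω.
Step 4 — Source phasor: V = 39.8∠0.0° V = 39.8 V.
Step 5 — Current: I = V / Z = 1.981 - j0.1352 A = 1.985∠-3.9° A.
Step 6 — Complex power: S = V·I* = 78.83 + j5.382 VA.
Step 7 — Real power: P = Re(S) = 78.83 W.
Step 8 — Reactive power: Q = Im(S) = 5.382 VAR.
Step 9 — Apparent power: |S| = 79.02 VA.
Step 10 — Power factor: PF = P/|S| = 0.9977 (lagging).

(a) P = 78.83 W  (b) Q = 5.382 VAR  (c) S = 79.02 VA  (d) PF = 0.9977 (lagging)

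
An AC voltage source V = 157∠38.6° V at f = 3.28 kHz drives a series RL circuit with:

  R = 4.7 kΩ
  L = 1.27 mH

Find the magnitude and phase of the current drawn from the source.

Step 1 — Angular frequency: ω = 2π·f = 2π·3280 = 2.061e+04 rad/s.
Step 2 — Component impedances:
  R: Z = R = 4700 Ω
  L: Z = jωL = j·2.061e+04·0.00127 = 0 + j26.17 Ω
Step 3 — Series combination: Z_total = R + L = 4700 + j26.17 Ω = 4700∠0.3° Ω.
Step 4 — Source phasor: V = 157∠38.6° V = 122.7 + j97.95 V.
Step 5 — Ohm's law: I = V / Z_total = (122.7 + j97.95) / (4700 + j26.17) = 0.02622 + j0.02069 A.
Step 6 — Convert to polar: |I| = 0.0334 A, ∠I = 38.3°.

I = 0.0334∠38.3° A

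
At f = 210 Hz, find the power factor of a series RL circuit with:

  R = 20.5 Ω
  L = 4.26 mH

Step 1 — Angular frequency: ω = 2π·f = 2π·210 = 1319 rad/s.
Step 2 — Component impedances:
  R: Z = R = 20.5 Ω
  L: Z = jωL = j·1319·0.00426 = 0 + j5.621 Ω
Step 3 — Series combination: Z_total = R + L = 20.5 + j5.621 Ω = 21.26∠15.3° Ω.
Step 4 — Power factor: PF = cos(φ) = Re(Z)/|Z| = 20.5/21.257 = 0.9644.
Step 5 — Type: Im(Z) = 5.621 ⇒ lagging (phase φ = 15.3°).

PF = 0.9644 (lagging, φ = 15.3°)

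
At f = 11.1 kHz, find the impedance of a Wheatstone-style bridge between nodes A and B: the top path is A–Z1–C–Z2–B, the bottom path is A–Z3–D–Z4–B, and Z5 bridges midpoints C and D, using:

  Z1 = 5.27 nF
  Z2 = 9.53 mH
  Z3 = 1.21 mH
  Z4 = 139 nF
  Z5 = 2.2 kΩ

Step 1 — Angular frequency: ω = 2π·f = 2π·1.11e+04 = 6.974e+04 rad/s.
Step 2 — Component impedances:
  Z1: Z = 1/(jωC) = -j/(ω·C) = 0 - j2721 Ω
  Z2: Z = jωL = j·6.974e+04·0.00953 = 0 + j664.7 Ω
  Z3: Z = jωL = j·6.974e+04·0.00121 = 0 + j84.39 Ω
  Z4: Z = 1/(jωC) = -j/(ω·C) = 0 - j103.2 Ω
  Z5: Z = R = 2200 Ω
Step 3 — Bridge requires nodal analysis (the Z5 bridge couples midpoints C and D, so the two paths cannot be reduced to a simple series/parallel combination). Setting node B to ground and injecting 1 A at node A, the 3-node admittance system at A, C, D solves to V_A = Z_AB = 4.818 - j20.16 Ω = 20.72∠-76.6° Ω.

Z = 4.818 - j20.16 Ω = 20.72∠-76.6° Ω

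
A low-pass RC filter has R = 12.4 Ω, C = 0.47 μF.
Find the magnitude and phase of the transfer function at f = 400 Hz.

Step 1 — Angular frequency: ω = 2π·400 = 2513 rad/s.
Step 2 — Transfer function: H(jω) = 1/(1 + jωRC).
Step 3 — Denominator: 1 + jωRC = 1 + j·2513·12.4·4.7e-07 = 1 + j0.01465.
Step 4 — H = 0.9998 - j0.01464.
Step 5 — Magnitude: |H| = 0.9999 (-0.0 dB); phase: φ = -0.8°.

|H| = 0.9999 (-0.0 dB), φ = -0.8°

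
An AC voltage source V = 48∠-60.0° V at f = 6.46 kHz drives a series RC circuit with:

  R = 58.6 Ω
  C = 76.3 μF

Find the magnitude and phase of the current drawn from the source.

Step 1 — Angular frequency: ω = 2π·f = 2π·6460 = 4.059e+04 rad/s.
Step 2 — Component impedances:
  R: Z = R = 58.6 Ω
  C: Z = 1/(jωC) = -j/(ω·C) = 0 - j0.3229 Ω
Step 3 — Series combination: Z_total = R + C = 58.6 - j0.3229 Ω = 58.6∠-0.3° Ω.
Step 4 — Source phasor: V = 48∠-60.0° V = 24 - j41.57 V.
Step 5 — Ohm's law: I = V / Z_total = (24 - j41.57) / (58.6 - j0.3229) = 0.4135 - j0.7071 A.
Step 6 — Convert to polar: |I| = 0.8191 A, ∠I = -59.7°.

I = 0.8191∠-59.7° A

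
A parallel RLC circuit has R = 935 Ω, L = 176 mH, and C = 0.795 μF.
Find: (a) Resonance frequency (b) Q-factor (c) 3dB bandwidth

Step 1 — Resonance: ω₀ = 1/√(LC) = 1/√(0.176·7.95e-07) = 2673 rad/s.
Step 2 — f₀ = ω₀/(2π) = 425.5 Hz.
Step 3 — Parallel Q: Q = R/(ω₀L) = 935/(2673·0.176) = 1.987.
Step 4 — Bandwidth: Δω = ω₀/Q = 1345 rad/s; BW = Δω/(2π) = 214.1 Hz.

(a) f₀ = 425.5 Hz  (b) Q = 1.987  (c) BW = 214.1 Hz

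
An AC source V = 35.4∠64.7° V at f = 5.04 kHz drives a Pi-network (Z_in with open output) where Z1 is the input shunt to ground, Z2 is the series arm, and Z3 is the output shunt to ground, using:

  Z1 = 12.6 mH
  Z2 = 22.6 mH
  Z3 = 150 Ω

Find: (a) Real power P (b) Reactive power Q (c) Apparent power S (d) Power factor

Step 1 — Angular frequency: ω = 2π·f = 2π·5040 = 3.167e+04 rad/s.
Step 2 — Component impedances:
  Z1: Z = jωL = j·3.167e+04·0.0126 = 0 + j399 Ω
  Z2: Z = jωL = j·3.167e+04·0.0226 = 0 + j715.7 Ω
  Z3: Z = R = 150 Ω
Step 3 — With open output, the series arm Z2 and the output shunt Z3 appear in series to ground: Z2 + Z3 = 150 + j715.7 Ω.
Step 4 — Parallel with input shunt Z1: Z_in = Z1 || (Z2 + Z3) = 18.88 + j258.7 Ω = 259.4∠85.8° Ω.
Step 5 — Source phasor: V = 35.4∠64.7° V = 15.13 + j32 V.
Step 6 — Current: I = V / Z = 0.1273 - j0.04919 A = 0.1365∠-21.1° A.
Step 7 — Complex power: S = V·I* = 0.3516 + j4.818 VA.
Step 8 — Real power: P = Re(S) = 0.3516 W.
Step 9 — Reactive power: Q = Im(S) = 4.818 VAR.
Step 10 — Apparent power: |S| = 4.831 VA.
Step 11 — Power factor: PF = P/|S| = 0.07277 (lagging).

(a) P = 0.3516 W  (b) Q = 4.818 VAR  (c) S = 4.831 VA  (d) PF = 0.07277 (lagging)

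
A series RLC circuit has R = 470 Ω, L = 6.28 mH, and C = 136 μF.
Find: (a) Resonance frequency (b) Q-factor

Step 1 — Resonance condition Im(Z)=0 gives ω₀ = 1/√(LC).
Step 2 — ω₀ = 1/√(0.00628·0.000136) = 1082 rad/s.
Step 3 — f₀ = ω₀/(2π) = 172.2 Hz.
Step 4 — Series Q: Q = ω₀L/R = 1082·0.00628/470 = 0.01446.

(a) f₀ = 172.2 Hz  (b) Q = 0.01446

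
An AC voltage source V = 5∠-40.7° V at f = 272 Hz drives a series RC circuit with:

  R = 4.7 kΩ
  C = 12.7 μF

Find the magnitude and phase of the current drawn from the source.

Step 1 — Angular frequency: ω = 2π·f = 2π·272 = 1709 rad/s.
Step 2 — Component impedances:
  R: Z = R = 4700 Ω
  C: Z = 1/(jωC) = -j/(ω·C) = 0 - j46.07 Ω
Step 3 — Series combination: Z_total = R + C = 4700 - j46.07 Ω = 4700∠-0.6° Ω.
Step 4 — Source phasor: V = 5∠-40.7° V = 3.791 - j3.26 V.
Step 5 — Ohm's law: I = V / Z_total = (3.791 - j3.26) / (4700 - j46.07) = 0.0008132 - j0.0006857 A.
Step 6 — Convert to polar: |I| = 0.001064 A, ∠I = -40.1°.

I = 0.001064∠-40.1° A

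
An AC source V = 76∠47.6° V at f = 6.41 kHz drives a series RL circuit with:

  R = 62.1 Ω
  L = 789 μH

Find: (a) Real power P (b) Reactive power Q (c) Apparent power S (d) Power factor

Step 1 — Angular frequency: ω = 2π·f = 2π·6410 = 4.028e+04 rad/s.
Step 2 — Component impedances:
  R: Z = R = 62.1 Ω
  L: Z = jωL = j·4.028e+04·0.000789 = 0 + j31.78 Ω
Step 3 — Series combination: Z_total = R + L = 62.1 + j31.78 Ω = 69.76∠27.1° Ω.
Step 4 — Source phasor: V = 76∠47.6° V = 51.25 + j56.12 V.
Step 5 — Current: I = V / Z = 1.02 + j0.3816 A = 1.089∠20.5° A.
Step 6 — Complex power: S = V·I* = 73.71 + j37.72 VA.
Step 7 — Real power: P = Re(S) = 73.71 W.
Step 8 — Reactive power: Q = Im(S) = 37.72 VAR.
Step 9 — Apparent power: |S| = 82.8 VA.
Step 10 — Power factor: PF = P/|S| = 0.8902 (lagging).

(a) P = 73.71 W  (b) Q = 37.72 VAR  (c) S = 82.8 VA  (d) PF = 0.8902 (lagging)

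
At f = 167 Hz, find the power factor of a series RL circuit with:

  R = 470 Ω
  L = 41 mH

Step 1 — Angular frequency: ω = 2π·f = 2π·167 = 1049 rad/s.
Step 2 — Component impedances:
  R: Z = R = 470 Ω
  L: Z = jωL = j·1049·0.041 = 0 + j43.02 Ω
Step 3 — Series combination: Z_total = R + L = 470 + j43.02 Ω = 472∠5.2° Ω.
Step 4 — Power factor: PF = cos(φ) = Re(Z)/|Z| = 470/472 = 0.9958.
Step 5 — Type: Im(Z) = 43.02 ⇒ lagging (phase φ = 5.2°).

PF = 0.9958 (lagging, φ = 5.2°)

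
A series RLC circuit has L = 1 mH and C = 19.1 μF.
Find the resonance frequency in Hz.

Step 1 — Resonance condition Im(Z)=0 gives ω₀ = 1/√(LC).
Step 2 — ω₀ = 1/√(0.001·1.91e-05) = 7236 rad/s.
Step 3 — f₀ = ω₀/(2π) = 1152 Hz.

f₀ = 1152 Hz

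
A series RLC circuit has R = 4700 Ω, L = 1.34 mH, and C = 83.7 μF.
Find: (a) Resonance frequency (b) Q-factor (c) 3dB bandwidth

Step 1 — Resonance: ω₀ = 1/√(LC) = 1/√(0.00134·8.37e-05) = 2986 rad/s.
Step 2 — f₀ = ω₀/(2π) = 475.2 Hz.
Step 3 — Series Q: Q = ω₀L/R = 2986·0.00134/4700 = 0.0008513.
Step 4 — Bandwidth: Δω = ω₀/Q = 3.507e+06 rad/s; BW = Δω/(2π) = 5.582e+05 Hz.

(a) f₀ = 475.2 Hz  (b) Q = 0.0008513  (c) BW = 5.582e+05 Hz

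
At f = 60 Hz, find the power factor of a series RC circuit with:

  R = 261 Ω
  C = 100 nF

Step 1 — Angular frequency: ω = 2π·f = 2π·60 = 377 rad/s.
Step 2 — Component impedances:
  R: Z = R = 261 Ω
  C: Z = 1/(jωC) = -j/(ω·C) = 0 - j2.653e+04 Ω
Step 3 — Series combination: Z_total = R + C = 261 - j2.653e+04 Ω = 2.653e+04∠-89.4° Ω.
Step 4 — Power factor: PF = cos(φ) = Re(Z)/|Z| = 261/26527 = 0.009839.
Step 5 — Type: Im(Z) = -2.653e+04 ⇒ leading (phase φ = -89.4°).

PF = 0.009839 (leading, φ = -89.4°)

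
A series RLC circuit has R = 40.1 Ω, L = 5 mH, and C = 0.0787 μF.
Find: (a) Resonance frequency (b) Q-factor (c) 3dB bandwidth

Step 1 — Resonance: ω₀ = 1/√(LC) = 1/√(0.005·7.87e-08) = 5.041e+04 rad/s.
Step 2 — f₀ = ω₀/(2π) = 8023 Hz.
Step 3 — Series Q: Q = ω₀L/R = 5.041e+04·0.005/40.1 = 6.286.
Step 4 — Bandwidth: Δω = ω₀/Q = 8020 rad/s; BW = Δω/(2π) = 1276 Hz.

(a) f₀ = 8023 Hz  (b) Q = 6.286  (c) BW = 1276 Hz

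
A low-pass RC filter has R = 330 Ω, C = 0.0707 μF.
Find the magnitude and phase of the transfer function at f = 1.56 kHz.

Step 1 — Angular frequency: ω = 2π·1560 = 9802 rad/s.
Step 2 — Transfer function: H(jω) = 1/(1 + jωRC).
Step 3 — Denominator: 1 + jωRC = 1 + j·9802·330·7.07e-08 = 1 + j0.2287.
Step 4 — H = 0.9503 - j0.2173.
Step 5 — Magnitude: |H| = 0.9748 (-0.2 dB); phase: φ = -12.9°.

|H| = 0.9748 (-0.2 dB), φ = -12.9°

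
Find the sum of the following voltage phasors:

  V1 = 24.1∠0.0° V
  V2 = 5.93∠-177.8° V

Step 1 — Convert each phasor to rectangular form:
  V1 = 24.1·(cos(0.0°) + j·sin(0.0°)) = 24.1 V
  V2 = 5.93·(cos(-177.8°) + j·sin(-177.8°)) = -5.926 - j0.2276 V
Step 2 — Sum components: V_total = 18.17 - j0.2276 V.
Step 3 — Convert to polar: |V_total| = 18.18 V, ∠V_total = -0.7°.

V_total = 18.18∠-0.7° V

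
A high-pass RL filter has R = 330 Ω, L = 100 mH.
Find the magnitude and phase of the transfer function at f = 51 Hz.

Step 1 — Angular frequency: ω = 2π·51 = 320.4 rad/s.
Step 2 — Transfer function: H(jω) = jωL/(R + jωL).
Step 3 — Numerator jωL = j·32.04; denominator R + jωL = 330 + j32.04.
Step 4 — H = 0.009341 + j0.0962.
Step 5 — Magnitude: |H| = 0.09665 (-20.3 dB); phase: φ = 84.5°.

|H| = 0.09665 (-20.3 dB), φ = 84.5°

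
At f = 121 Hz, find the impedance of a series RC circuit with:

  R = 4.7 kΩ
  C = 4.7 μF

Step 1 — Angular frequency: ω = 2π·f = 2π·121 = 760.3 rad/s.
Step 2 — Component impedances:
  R: Z = R = 4700 Ω
  C: Z = 1/(jωC) = -j/(ω·C) = 0 - j279.9 Ω
Step 3 — Series combination: Z_total = R + C = 4700 - j279.9 Ω = 4708∠-3.4° Ω.

Z = 4700 - j279.9 Ω = 4708∠-3.4° Ω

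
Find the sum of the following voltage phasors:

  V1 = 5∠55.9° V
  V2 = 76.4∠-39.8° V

Step 1 — Convert each phasor to rectangular form:
  V1 = 5·(cos(55.9°) + j·sin(55.9°)) = 2.803 + j4.14 V
  V2 = 76.4·(cos(-39.8°) + j·sin(-39.8°)) = 58.7 - j48.9 V
Step 2 — Sum components: V_total = 61.5 - j44.76 V.
Step 3 — Convert to polar: |V_total| = 76.07 V, ∠V_total = -36.0°.

V_total = 76.07∠-36.0° V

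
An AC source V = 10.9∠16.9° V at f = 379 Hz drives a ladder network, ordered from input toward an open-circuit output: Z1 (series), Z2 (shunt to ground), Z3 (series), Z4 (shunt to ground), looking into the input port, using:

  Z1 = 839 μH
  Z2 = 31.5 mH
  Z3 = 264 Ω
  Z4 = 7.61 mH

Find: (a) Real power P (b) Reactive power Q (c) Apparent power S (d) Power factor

Step 1 — Angular frequency: ω = 2π·f = 2π·379 = 2381 rad/s.
Step 2 — Component impedances:
  Z1: Z = jωL = j·2381·0.000839 = 0 + j1.998 Ω
  Z2: Z = jωL = j·2381·0.0315 = 0 + j75.01 Ω
  Z3: Z = R = 264 Ω
  Z4: Z = jωL = j·2381·0.00761 = 0 + j18.12 Ω
Step 3 — Ladder network (open output): work backward from the far end, alternating series and parallel combinations. Z_in = 18.95 + j70.32 Ω = 72.83∠74.9° Ω.
Step 4 — Source phasor: V = 10.9∠16.9° V = 10.43 + j3.169 V.
Step 5 — Current: I = V / Z = 0.07927 - j0.1269 A = 0.1497∠-58.0° A.
Step 6 — Complex power: S = V·I* = 0.4245 + j1.575 VA.
Step 7 — Real power: P = Re(S) = 0.4245 W.
Step 8 — Reactive power: Q = Im(S) = 1.575 VAR.
Step 9 — Apparent power: |S| = 1.631 VA.
Step 10 — Power factor: PF = P/|S| = 0.2602 (lagging).

(a) P = 0.4245 W  (b) Q = 1.575 VAR  (c) S = 1.631 VA  (d) PF = 0.2602 (lagging)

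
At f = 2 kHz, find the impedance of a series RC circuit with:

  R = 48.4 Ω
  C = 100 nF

Step 1 — Angular frequency: ω = 2π·f = 2π·2000 = 1.257e+04 rad/s.
Step 2 — Component impedances:
  R: Z = R = 48.4 Ω
  C: Z = 1/(jωC) = -j/(ω·C) = 0 - j795.8 Ω
Step 3 — Series combination: Z_total = R + C = 48.4 - j795.8 Ω = 797.2∠-86.5° Ω.

Z = 48.4 - j795.8 Ω = 797.2∠-86.5° Ω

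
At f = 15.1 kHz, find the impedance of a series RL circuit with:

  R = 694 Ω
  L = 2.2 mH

Step 1 — Angular frequency: ω = 2π·f = 2π·1.51e+04 = 9.488e+04 rad/s.
Step 2 — Component impedances:
  R: Z = R = 694 Ω
  L: Z = jωL = j·9.488e+04·0.0022 = 0 + j208.7 Ω
Step 3 — Series combination: Z_total = R + L = 694 + j208.7 Ω = 724.7∠16.7° Ω.

Z = 694 + j208.7 Ω = 724.7∠16.7° Ω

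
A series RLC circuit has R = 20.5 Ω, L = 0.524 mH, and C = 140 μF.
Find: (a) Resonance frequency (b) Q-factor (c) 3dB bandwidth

Step 1 — Resonance: ω₀ = 1/√(LC) = 1/√(0.000524·0.00014) = 3692 rad/s.
Step 2 — f₀ = ω₀/(2π) = 587.6 Hz.
Step 3 — Series Q: Q = ω₀L/R = 3692·0.000524/20.5 = 0.09437.
Step 4 — Bandwidth: Δω = ω₀/Q = 3.912e+04 rad/s; BW = Δω/(2π) = 6226 Hz.

(a) f₀ = 587.6 Hz  (b) Q = 0.09437  (c) BW = 6226 Hz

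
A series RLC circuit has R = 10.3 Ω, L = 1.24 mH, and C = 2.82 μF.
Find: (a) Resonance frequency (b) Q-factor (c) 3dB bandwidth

Step 1 — Resonance condition Im(Z)=0 gives ω₀ = 1/√(LC).
Step 2 — ω₀ = 1/√(0.00124·2.82e-06) = 1.691e+04 rad/s.
Step 3 — f₀ = ω₀/(2π) = 2691 Hz.
Step 4 — Series Q: Q = ω₀L/R = 1.691e+04·0.00124/10.3 = 2.036.
Step 5 — 3dB bandwidth: Δω = ω₀/Q = 8306 rad/s; BW = Δω/(2π) = 1322 Hz.

(a) f₀ = 2691 Hz  (b) Q = 2.036  (c) BW = 1322 Hz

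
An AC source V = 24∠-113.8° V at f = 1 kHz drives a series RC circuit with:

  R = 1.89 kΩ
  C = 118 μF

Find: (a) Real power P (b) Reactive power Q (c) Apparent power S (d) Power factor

Step 1 — Angular frequency: ω = 2π·f = 2π·1000 = 6283 rad/s.
Step 2 — Component impedances:
  R: Z = R = 1890 Ω
  C: Z = 1/(jωC) = -j/(ω·C) = 0 - j1.349 Ω
Step 3 — Series combination: Z_total = R + C = 1890 - j1.349 Ω = 1890∠-0.0° Ω.
Step 4 — Source phasor: V = 24∠-113.8° V = -9.685 - j21.96 V.
Step 5 — Current: I = V / Z = -0.005116 - j0.01162 A = 0.0127∠-113.8° A.
Step 6 — Complex power: S = V·I* = 0.3048 - j0.0002175 VA.
Step 7 — Real power: P = Re(S) = 0.3048 W.
Step 8 — Reactive power: Q = Im(S) = -0.0002175 VAR.
Step 9 — Apparent power: |S| = 0.3048 VA.
Step 10 — Power factor: PF = P/|S| = 1 (leading).

(a) P = 0.3048 W  (b) Q = -0.0002175 VAR  (c) S = 0.3048 VA  (d) PF = 1 (leading)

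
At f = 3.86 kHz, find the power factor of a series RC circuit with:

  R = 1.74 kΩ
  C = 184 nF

Step 1 — Angular frequency: ω = 2π·f = 2π·3860 = 2.425e+04 rad/s.
Step 2 — Component impedances:
  R: Z = R = 1740 Ω
  C: Z = 1/(jωC) = -j/(ω·C) = 0 - j224.1 Ω
Step 3 — Series combination: Z_total = R + C = 1740 - j224.1 Ω = 1754∠-7.3° Ω.
Step 4 — Power factor: PF = cos(φ) = Re(Z)/|Z| = 1740/1754.4 = 0.9918.
Step 5 — Type: Im(Z) = -224.1 ⇒ leading (phase φ = -7.3°).

PF = 0.9918 (leading, φ = -7.3°)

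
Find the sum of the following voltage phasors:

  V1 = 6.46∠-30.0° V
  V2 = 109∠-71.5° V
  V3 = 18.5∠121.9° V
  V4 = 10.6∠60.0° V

Step 1 — Convert each phasor to rectangular form:
  V1 = 6.46·(cos(-30.0°) + j·sin(-30.0°)) = 5.595 - j3.23 V
  V2 = 109·(cos(-71.5°) + j·sin(-71.5°)) = 34.59 - j103.4 V
  V3 = 18.5·(cos(121.9°) + j·sin(121.9°)) = -9.776 + j15.71 V
  V4 = 10.6·(cos(60.0°) + j·sin(60.0°)) = 5.3 + j9.18 V
Step 2 — Sum components: V_total = 35.7 - j81.71 V.
Step 3 — Convert to polar: |V_total| = 89.17 V, ∠V_total = -66.4°.

V_total = 89.17∠-66.4° V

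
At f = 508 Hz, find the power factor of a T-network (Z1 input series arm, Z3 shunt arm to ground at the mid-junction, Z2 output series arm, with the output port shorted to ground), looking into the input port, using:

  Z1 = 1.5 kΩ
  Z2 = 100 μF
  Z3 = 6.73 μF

Step 1 — Angular frequency: ω = 2π·f = 2π·508 = 3192 rad/s.
Step 2 — Component impedances:
  Z1: Z = R = 1500 Ω
  Z2: Z = 1/(jωC) = -j/(ω·C) = 0 - j3.133 Ω
  Z3: Z = 1/(jωC) = -j/(ω·C) = 0 - j46.55 Ω
Step 3 — With the output port shorted to ground, the output series arm Z2 runs from the junction to ground; the shunt arm Z3 also runs from the junction to ground. They appear in parallel: Z3 || Z2 = 0 - j2.935 Ω.
Step 4 — Series with input arm Z1: Z_in = Z1 + (Z3 || Z2) = 1500 - j2.935 Ω = 1500∠-0.1° Ω.
Step 5 — Power factor: PF = cos(φ) = Re(Z)/|Z| = 1500/1500 = 1.
Step 6 — Type: Im(Z) = -2.935 ⇒ leading (phase φ = -0.1°).

PF = 1 (leading, φ = -0.1°)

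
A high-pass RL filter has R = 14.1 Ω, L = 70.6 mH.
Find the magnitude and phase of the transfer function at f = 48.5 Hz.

Step 1 — Angular frequency: ω = 2π·48.5 = 304.7 rad/s.
Step 2 — Transfer function: H(jω) = jωL/(R + jωL).
Step 3 — Numerator jωL = j·21.51; denominator R + jωL = 14.1 + j21.51.
Step 4 — H = 0.6995 + j0.4585.
Step 5 — Magnitude: |H| = 0.8364 (-1.6 dB); phase: φ = 33.2°.

|H| = 0.8364 (-1.6 dB), φ = 33.2°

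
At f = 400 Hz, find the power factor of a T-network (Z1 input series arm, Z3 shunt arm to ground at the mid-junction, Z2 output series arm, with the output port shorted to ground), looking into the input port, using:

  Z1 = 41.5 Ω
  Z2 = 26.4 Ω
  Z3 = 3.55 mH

Step 1 — Angular frequency: ω = 2π·f = 2π·400 = 2513 rad/s.
Step 2 — Component impedances:
  Z1: Z = R = 41.5 Ω
  Z2: Z = R = 26.4 Ω
  Z3: Z = jωL = j·2513·0.00355 = 0 + j8.922 Ω
Step 3 — With the output port shorted to ground, the output series arm Z2 runs from the junction to ground; the shunt arm Z3 also runs from the junction to ground. They appear in parallel: Z3 || Z2 = 2.706 + j8.008 Ω.
Step 4 — Series with input arm Z1: Z_in = Z1 + (Z3 || Z2) = 44.21 + j8.008 Ω = 44.93∠10.3° Ω.
Step 5 — Power factor: PF = cos(φ) = Re(Z)/|Z| = 44.21/44.93 = 0.984.
Step 6 — Type: Im(Z) = 8.008 ⇒ lagging (phase φ = 10.3°).

PF = 0.984 (lagging, φ = 10.3°)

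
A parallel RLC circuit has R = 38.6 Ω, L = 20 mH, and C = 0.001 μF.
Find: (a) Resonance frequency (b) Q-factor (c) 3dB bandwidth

Step 1 — Resonance: ω₀ = 1/√(LC) = 1/√(0.02·1e-09) = 2.236e+05 rad/s.
Step 2 — f₀ = ω₀/(2π) = 3.559e+04 Hz.
Step 3 — Parallel Q: Q = R/(ω₀L) = 38.6/(2.236e+05·0.02) = 0.008631.
Step 4 — Bandwidth: Δω = ω₀/Q = 2.591e+07 rad/s; BW = Δω/(2π) = 4.123e+06 Hz.

(a) f₀ = 3.559e+04 Hz  (b) Q = 0.008631  (c) BW = 4.123e+06 Hz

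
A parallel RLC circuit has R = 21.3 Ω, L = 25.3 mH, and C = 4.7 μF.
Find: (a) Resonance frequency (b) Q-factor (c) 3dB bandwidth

Step 1 — Resonance: ω₀ = 1/√(LC) = 1/√(0.0253·4.7e-06) = 2900 rad/s.
Step 2 — f₀ = ω₀/(2π) = 461.5 Hz.
Step 3 — Parallel Q: Q = R/(ω₀L) = 21.3/(2900·0.0253) = 0.2903.
Step 4 — Bandwidth: Δω = ω₀/Q = 9989 rad/s; BW = Δω/(2π) = 1590 Hz.

(a) f₀ = 461.5 Hz  (b) Q = 0.2903  (c) BW = 1590 Hz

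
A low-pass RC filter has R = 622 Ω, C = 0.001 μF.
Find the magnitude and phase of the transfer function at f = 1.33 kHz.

Step 1 — Angular frequency: ω = 2π·1330 = 8357 rad/s.
Step 2 — Transfer function: H(jω) = 1/(1 + jωRC).
Step 3 — Denominator: 1 + jωRC = 1 + j·8357·622·1e-09 = 1 + j0.005198.
Step 4 — H = 1 - j0.005198.
Step 5 — Magnitude: |H| = 1 (-0.0 dB); phase: φ = -0.3°.

|H| = 1 (-0.0 dB), φ = -0.3°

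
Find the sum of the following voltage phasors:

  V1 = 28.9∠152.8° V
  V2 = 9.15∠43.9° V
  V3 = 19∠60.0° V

Step 1 — Convert each phasor to rectangular form:
  V1 = 28.9·(cos(152.8°) + j·sin(152.8°)) = -25.7 + j13.21 V
  V2 = 9.15·(cos(43.9°) + j·sin(43.9°)) = 6.593 + j6.345 V
  V3 = 19·(cos(60.0°) + j·sin(60.0°)) = 9.5 + j16.45 V
Step 2 — Sum components: V_total = -9.611 + j36.01 V.
Step 3 — Convert to polar: |V_total| = 37.27 V, ∠V_total = 104.9°.

V_total = 37.27∠104.9° V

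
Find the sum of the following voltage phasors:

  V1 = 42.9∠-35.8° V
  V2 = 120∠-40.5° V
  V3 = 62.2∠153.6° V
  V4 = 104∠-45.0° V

Step 1 — Convert each phasor to rectangular form:
  V1 = 42.9·(cos(-35.8°) + j·sin(-35.8°)) = 34.79 - j25.09 V
  V2 = 120·(cos(-40.5°) + j·sin(-40.5°)) = 91.25 - j77.93 V
  V3 = 62.2·(cos(153.6°) + j·sin(153.6°)) = -55.71 + j27.66 V
  V4 = 104·(cos(-45.0°) + j·sin(-45.0°)) = 73.54 - j73.54 V
Step 2 — Sum components: V_total = 143.9 - j148.9 V.
Step 3 — Convert to polar: |V_total| = 207.1 V, ∠V_total = -46.0°.

V_total = 207.1∠-46.0° V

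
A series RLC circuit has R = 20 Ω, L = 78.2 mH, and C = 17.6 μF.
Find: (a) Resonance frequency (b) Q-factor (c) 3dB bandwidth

Step 1 — Resonance condition Im(Z)=0 gives ω₀ = 1/√(LC).
Step 2 — ω₀ = 1/√(0.0782·1.76e-05) = 852.4 rad/s.
Step 3 — f₀ = ω₀/(2π) = 135.7 Hz.
Step 4 — Series Q: Q = ω₀L/R = 852.4·0.0782/20 = 3.333.
Step 5 — 3dB bandwidth: Δω = ω₀/Q = 255.8 rad/s; BW = Δω/(2π) = 40.7 Hz.

(a) f₀ = 135.7 Hz  (b) Q = 3.333  (c) BW = 40.7 Hz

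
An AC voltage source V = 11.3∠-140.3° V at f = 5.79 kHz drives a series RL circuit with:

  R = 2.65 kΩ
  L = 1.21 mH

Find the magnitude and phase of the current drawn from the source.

Step 1 — Angular frequency: ω = 2π·f = 2π·5790 = 3.638e+04 rad/s.
Step 2 — Component impedances:
  R: Z = R = 2650 Ω
  L: Z = jωL = j·3.638e+04·0.00121 = 0 + j44.02 Ω
Step 3 — Series combination: Z_total = R + L = 2650 + j44.02 Ω = 2650∠1.0° Ω.
Step 4 — Source phasor: V = 11.3∠-140.3° V = -8.694 - j7.218 V.
Step 5 — Ohm's law: I = V / Z_total = (-8.694 - j7.218) / (2650 + j44.02) = -0.003325 - j0.002669 A.
Step 6 — Convert to polar: |I| = 0.004264 A, ∠I = -141.3°.

I = 0.004264∠-141.3° A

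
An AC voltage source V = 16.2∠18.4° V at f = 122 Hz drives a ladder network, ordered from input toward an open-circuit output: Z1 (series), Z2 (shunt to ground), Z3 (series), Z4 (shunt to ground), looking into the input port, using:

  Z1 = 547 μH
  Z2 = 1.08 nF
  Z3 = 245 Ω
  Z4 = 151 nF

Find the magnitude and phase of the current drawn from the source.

Step 1 — Angular frequency: ω = 2π·f = 2π·122 = 766.5 rad/s.
Step 2 — Component impedances:
  Z1: Z = jωL = j·766.5·0.000547 = 0 + j0.4193 Ω
  Z2: Z = 1/(jωC) = -j/(ω·C) = 0 - j1.208e+06 Ω
  Z3: Z = R = 245 Ω
  Z4: Z = 1/(jωC) = -j/(ω·C) = 0 - j8639 Ω
Step 3 — Ladder network (open output): work backward from the far end, alternating series and parallel combinations. Z_in = 241.5 - j8578 Ω = 8581∠-88.4° Ω.
Step 4 — Source phasor: V = 16.2∠18.4° V = 15.37 + j5.114 V.
Step 5 — Ohm's law: I = V / Z_total = (15.37 + j5.114) / (241.5 - j8578) = -0.0005452 + j0.001807 A.
Step 6 — Convert to polar: |I| = 0.001888 A, ∠I = 106.8°.

I = 0.001888∠106.8° A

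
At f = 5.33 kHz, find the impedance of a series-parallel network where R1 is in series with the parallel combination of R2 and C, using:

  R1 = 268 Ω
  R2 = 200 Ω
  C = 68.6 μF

Step 1 — Angular frequency: ω = 2π·f = 2π·5330 = 3.349e+04 rad/s.
Step 2 — Component impedances:
  R1: Z = R = 268 Ω
  R2: Z = R = 200 Ω
  C: Z = 1/(jωC) = -j/(ω·C) = 0 - j0.4353 Ω
Step 3 — Parallel branch: R2 || C = 1/(1/R2 + 1/C) = 0.0009473 - j0.4353 Ω.
Step 4 — Series with R1: Z_total = R1 + (R2 || C) = 268 - j0.4353 Ω = 268∠-0.1° Ω.

Z = 268 - j0.4353 Ω = 268∠-0.1° Ω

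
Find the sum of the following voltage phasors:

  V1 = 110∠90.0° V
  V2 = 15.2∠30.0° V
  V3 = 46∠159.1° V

Step 1 — Convert each phasor to rectangular form:
  V1 = 110·(cos(90.0°) + j·sin(90.0°)) = 0 + j110 V
  V2 = 15.2·(cos(30.0°) + j·sin(30.0°)) = 13.16 + j7.6 V
  V3 = 46·(cos(159.1°) + j·sin(159.1°)) = -42.97 + j16.41 V
Step 2 — Sum components: V_total = -29.81 + j134 V.
Step 3 — Convert to polar: |V_total| = 137.3 V, ∠V_total = 102.5°.

V_total = 137.3∠102.5° V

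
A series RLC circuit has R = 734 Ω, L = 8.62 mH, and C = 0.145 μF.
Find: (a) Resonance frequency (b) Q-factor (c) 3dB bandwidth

Step 1 — Resonance: ω₀ = 1/√(LC) = 1/√(0.00862·1.45e-07) = 2.829e+04 rad/s.
Step 2 — f₀ = ω₀/(2π) = 4502 Hz.
Step 3 — Series Q: Q = ω₀L/R = 2.829e+04·0.00862/734 = 0.3322.
Step 4 — Bandwidth: Δω = ω₀/Q = 8.515e+04 rad/s; BW = Δω/(2π) = 1.355e+04 Hz.

(a) f₀ = 4502 Hz  (b) Q = 0.3322  (c) BW = 1.355e+04 Hz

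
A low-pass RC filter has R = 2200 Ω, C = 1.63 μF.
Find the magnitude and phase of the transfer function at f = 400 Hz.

Step 1 — Angular frequency: ω = 2π·400 = 2513 rad/s.
Step 2 — Transfer function: H(jω) = 1/(1 + jωRC).
Step 3 — Denominator: 1 + jωRC = 1 + j·2513·2200·1.63e-06 = 1 + j9.013.
Step 4 — H = 0.01216 - j0.1096.
Step 5 — Magnitude: |H| = 0.1103 (-19.2 dB); phase: φ = -83.7°.

|H| = 0.1103 (-19.2 dB), φ = -83.7°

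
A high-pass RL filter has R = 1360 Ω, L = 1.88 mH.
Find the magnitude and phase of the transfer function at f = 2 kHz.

Step 1 — Angular frequency: ω = 2π·2000 = 1.257e+04 rad/s.
Step 2 — Transfer function: H(jω) = jωL/(R + jωL).
Step 3 — Numerator jωL = j·23.62; denominator R + jωL = 1360 + j23.62.
Step 4 — H = 0.0003017 + j0.01737.
Step 5 — Magnitude: |H| = 0.01737 (-35.2 dB); phase: φ = 89.0°.

|H| = 0.01737 (-35.2 dB), φ = 89.0°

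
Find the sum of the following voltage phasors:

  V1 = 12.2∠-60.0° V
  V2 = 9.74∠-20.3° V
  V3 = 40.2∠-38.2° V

Step 1 — Convert each phasor to rectangular form:
  V1 = 12.2·(cos(-60.0°) + j·sin(-60.0°)) = 6.1 - j10.57 V
  V2 = 9.74·(cos(-20.3°) + j·sin(-20.3°)) = 9.135 - j3.379 V
  V3 = 40.2·(cos(-38.2°) + j·sin(-38.2°)) = 31.59 - j24.86 V
Step 2 — Sum components: V_total = 46.83 - j38.8 V.
Step 3 — Convert to polar: |V_total| = 60.82 V, ∠V_total = -39.6°.

V_total = 60.82∠-39.6° V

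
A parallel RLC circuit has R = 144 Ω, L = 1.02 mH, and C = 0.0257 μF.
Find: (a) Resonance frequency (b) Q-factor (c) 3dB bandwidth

Step 1 — Resonance: ω₀ = 1/√(LC) = 1/√(0.00102·2.57e-08) = 1.953e+05 rad/s.
Step 2 — f₀ = ω₀/(2π) = 3.109e+04 Hz.
Step 3 — Parallel Q: Q = R/(ω₀L) = 144/(1.953e+05·0.00102) = 0.7228.
Step 4 — Bandwidth: Δω = ω₀/Q = 2.702e+05 rad/s; BW = Δω/(2π) = 4.301e+04 Hz.

(a) f₀ = 3.109e+04 Hz  (b) Q = 0.7228  (c) BW = 4.301e+04 Hz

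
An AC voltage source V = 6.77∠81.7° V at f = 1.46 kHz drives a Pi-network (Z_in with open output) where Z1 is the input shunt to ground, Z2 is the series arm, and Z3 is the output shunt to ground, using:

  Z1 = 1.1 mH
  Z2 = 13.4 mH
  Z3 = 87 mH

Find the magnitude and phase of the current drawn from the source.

Step 1 — Angular frequency: ω = 2π·f = 2π·1460 = 9173 rad/s.
Step 2 — Component impedances:
  Z1: Z = jωL = j·9173·0.0011 = 0 + j10.09 Ω
  Z2: Z = jωL = j·9173·0.0134 = 0 + j122.9 Ω
  Z3: Z = jωL = j·9173·0.087 = 0 + j798.1 Ω
Step 3 — With open output, the series arm Z2 and the output shunt Z3 appear in series to ground: Z2 + Z3 = 0 + j921 Ω.
Step 4 — Parallel with input shunt Z1: Z_in = Z1 || (Z2 + Z3) = 0 + j9.981 Ω = 9.981∠90.0° Ω.
Step 5 — Source phasor: V = 6.77∠81.7° V = 0.9773 + j6.699 V.
Step 6 — Ohm's law: I = V / Z_total = (0.9773 + j6.699) / (0 + j9.981) = 0.6712 - j0.09791 A.
Step 7 — Convert to polar: |I| = 0.6783 A, ∠I = -8.3°.

I = 0.6783∠-8.3° A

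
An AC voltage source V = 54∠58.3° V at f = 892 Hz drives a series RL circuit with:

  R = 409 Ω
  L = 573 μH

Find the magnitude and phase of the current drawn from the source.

Step 1 — Angular frequency: ω = 2π·f = 2π·892 = 5605 rad/s.
Step 2 — Component impedances:
  R: Z = R = 409 Ω
  L: Z = jωL = j·5605·0.000573 = 0 + j3.211 Ω
Step 3 — Series combination: Z_total = R + L = 409 + j3.211 Ω = 409∠0.4° Ω.
Step 4 — Source phasor: V = 54∠58.3° V = 28.38 + j45.94 V.
Step 5 — Ohm's law: I = V / Z_total = (28.38 + j45.94) / (409 + j3.211) = 0.07026 + j0.1118 A.
Step 6 — Convert to polar: |I| = 0.132 A, ∠I = 57.9°.

I = 0.132∠57.9° A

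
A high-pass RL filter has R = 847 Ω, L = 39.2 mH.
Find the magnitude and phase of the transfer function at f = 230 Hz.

Step 1 — Angular frequency: ω = 2π·230 = 1445 rad/s.
Step 2 — Transfer function: H(jω) = jωL/(R + jωL).
Step 3 — Numerator jωL = j·56.65; denominator R + jωL = 847 + j56.65.
Step 4 — H = 0.004453 + j0.06658.
Step 5 — Magnitude: |H| = 0.06673 (-23.5 dB); phase: φ = 86.2°.

|H| = 0.06673 (-23.5 dB), φ = 86.2°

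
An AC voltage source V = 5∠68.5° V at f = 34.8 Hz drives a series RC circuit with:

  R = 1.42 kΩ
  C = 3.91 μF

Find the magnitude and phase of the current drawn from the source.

Step 1 — Angular frequency: ω = 2π·f = 2π·34.8 = 218.7 rad/s.
Step 2 — Component impedances:
  R: Z = R = 1420 Ω
  C: Z = 1/(jωC) = -j/(ω·C) = 0 - j1170 Ω
Step 3 — Series combination: Z_total = R + C = 1420 - j1170 Ω = 1840∠-39.5° Ω.
Step 4 — Source phasor: V = 5∠68.5° V = 1.833 + j4.652 V.
Step 5 — Ohm's law: I = V / Z_total = (1.833 + j4.652) / (1420 - j1170) = -0.0008389 + j0.002585 A.
Step 6 — Convert to polar: |I| = 0.002718 A, ∠I = 108.0°.

I = 0.002718∠108.0° A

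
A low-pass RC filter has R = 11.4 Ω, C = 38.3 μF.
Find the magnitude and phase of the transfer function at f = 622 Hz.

Step 1 — Angular frequency: ω = 2π·622 = 3908 rad/s.
Step 2 — Transfer function: H(jω) = 1/(1 + jωRC).
Step 3 — Denominator: 1 + jωRC = 1 + j·3908·11.4·3.83e-05 = 1 + j1.706.
Step 4 — H = 0.2556 - j0.4362.
Step 5 — Magnitude: |H| = 0.5056 (-5.9 dB); phase: φ = -59.6°.

|H| = 0.5056 (-5.9 dB), φ = -59.6°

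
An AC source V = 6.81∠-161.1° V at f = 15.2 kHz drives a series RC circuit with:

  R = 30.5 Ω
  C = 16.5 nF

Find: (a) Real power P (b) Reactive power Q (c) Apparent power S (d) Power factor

Step 1 — Angular frequency: ω = 2π·f = 2π·1.52e+04 = 9.55e+04 rad/s.
Step 2 — Component impedances:
  R: Z = R = 30.5 Ω
  C: Z = 1/(jωC) = -j/(ω·C) = 0 - j634.6 Ω
Step 3 — Series combination: Z_total = R + C = 30.5 - j634.6 Ω = 635.3∠-87.2° Ω.
Step 4 — Source phasor: V = 6.81∠-161.1° V = -6.443 - j2.206 V.
Step 5 — Current: I = V / Z = 0.002981 - j0.0103 A = 0.01072∠-73.9° A.
Step 6 — Complex power: S = V·I* = 0.003504 - j0.07291 VA.
Step 7 — Real power: P = Re(S) = 0.003504 W.
Step 8 — Reactive power: Q = Im(S) = -0.07291 VAR.
Step 9 — Apparent power: |S| = 0.073 VA.
Step 10 — Power factor: PF = P/|S| = 0.04801 (leading).

(a) P = 0.003504 W  (b) Q = -0.07291 VAR  (c) S = 0.073 VA  (d) PF = 0.04801 (leading)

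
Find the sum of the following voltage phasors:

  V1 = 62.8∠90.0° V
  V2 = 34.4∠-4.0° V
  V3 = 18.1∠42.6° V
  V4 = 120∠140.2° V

Step 1 — Convert each phasor to rectangular form:
  V1 = 62.8·(cos(90.0°) + j·sin(90.0°)) = 0 + j62.8 V
  V2 = 34.4·(cos(-4.0°) + j·sin(-4.0°)) = 34.32 - j2.4 V
  V3 = 18.1·(cos(42.6°) + j·sin(42.6°)) = 13.32 + j12.25 V
  V4 = 120·(cos(140.2°) + j·sin(140.2°)) = -92.19 + j76.81 V
Step 2 — Sum components: V_total = -44.55 + j149.5 V.
Step 3 — Convert to polar: |V_total| = 156 V, ∠V_total = 106.6°.

V_total = 156∠106.6° V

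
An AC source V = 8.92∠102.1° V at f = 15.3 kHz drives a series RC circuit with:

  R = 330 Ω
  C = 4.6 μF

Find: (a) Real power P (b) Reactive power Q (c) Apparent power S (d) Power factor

Step 1 — Angular frequency: ω = 2π·f = 2π·1.53e+04 = 9.613e+04 rad/s.
Step 2 — Component impedances:
  R: Z = R = 330 Ω
  C: Z = 1/(jωC) = -j/(ω·C) = 0 - j2.261 Ω
Step 3 — Series combination: Z_total = R + C = 330 - j2.261 Ω = 330∠-0.4° Ω.
Step 4 — Source phasor: V = 8.92∠102.1° V = -1.87 + j8.722 V.
Step 5 — Current: I = V / Z = -0.005847 + j0.02639 A = 0.02703∠102.5° A.
Step 6 — Complex power: S = V·I* = 0.2411 - j0.001652 VA.
Step 7 — Real power: P = Re(S) = 0.2411 W.
Step 8 — Reactive power: Q = Im(S) = -0.001652 VAR.
Step 9 — Apparent power: |S| = 0.2411 VA.
Step 10 — Power factor: PF = P/|S| = 1 (leading).

(a) P = 0.2411 W  (b) Q = -0.001652 VAR  (c) S = 0.2411 VA  (d) PF = 1 (leading)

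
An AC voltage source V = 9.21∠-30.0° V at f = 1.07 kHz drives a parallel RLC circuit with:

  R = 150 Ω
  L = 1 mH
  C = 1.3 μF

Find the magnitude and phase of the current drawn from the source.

Step 1 — Angular frequency: ω = 2π·f = 2π·1070 = 6723 rad/s.
Step 2 — Component impedances:
  R: Z = R = 150 Ω
  L: Z = jωL = j·6723·0.001 = 0 + j6.723 Ω
  C: Z = 1/(jωC) = -j/(ω·C) = 0 - j114.4 Ω
Step 3 — Parallel combination: 1/Z_total = 1/R + 1/L + 1/C; Z_total = 0.3394 + j7.127 Ω = 7.135∠87.3° Ω.
Step 4 — Source phasor: V = 9.21∠-30.0° V = 7.976 - j4.605 V.
Step 5 — Ohm's law: I = V / Z_total = (7.976 - j4.605) / (0.3394 + j7.127) = -0.5915 - j1.147 A.
Step 6 — Convert to polar: |I| = 1.291 A, ∠I = -117.3°.

I = 1.291∠-117.3° A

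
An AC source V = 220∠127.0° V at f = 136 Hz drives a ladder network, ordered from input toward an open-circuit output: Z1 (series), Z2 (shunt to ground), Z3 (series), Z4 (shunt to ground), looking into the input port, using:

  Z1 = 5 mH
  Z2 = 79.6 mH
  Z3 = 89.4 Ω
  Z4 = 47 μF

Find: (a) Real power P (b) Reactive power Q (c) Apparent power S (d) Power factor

Step 1 — Angular frequency: ω = 2π·f = 2π·136 = 854.5 rad/s.
Step 2 — Component impedances:
  Z1: Z = jωL = j·854.5·0.005 = 0 + j4.273 Ω
  Z2: Z = jωL = j·854.5·0.0796 = 0 + j68.02 Ω
  Z3: Z = R = 89.4 Ω
  Z4: Z = 1/(jωC) = -j/(ω·C) = 0 - j24.9 Ω
Step 3 — Ladder network (open output): work backward from the far end, alternating series and parallel combinations. Z_in = 41.98 + j52.04 Ω = 66.87∠51.1° Ω.
Step 4 — Source phasor: V = 220∠127.0° V = -132.4 + j175.7 V.
Step 5 — Current: I = V / Z = 0.8018 + j3.191 A = 3.29∠75.9° A.
Step 6 — Complex power: S = V·I* = 454.5 + j563.4 VA.
Step 7 — Real power: P = Re(S) = 454.5 W.
Step 8 — Reactive power: Q = Im(S) = 563.4 VAR.
Step 9 — Apparent power: |S| = 723.8 VA.
Step 10 — Power factor: PF = P/|S| = 0.6279 (lagging).

(a) P = 454.5 W  (b) Q = 563.4 VAR  (c) S = 723.8 VA  (d) PF = 0.6279 (lagging)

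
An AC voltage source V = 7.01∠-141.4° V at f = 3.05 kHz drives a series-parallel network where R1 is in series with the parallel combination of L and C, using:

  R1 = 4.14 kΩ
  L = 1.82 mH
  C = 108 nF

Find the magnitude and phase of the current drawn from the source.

Step 1 — Angular frequency: ω = 2π·f = 2π·3050 = 1.916e+04 rad/s.
Step 2 — Component impedances:
  R1: Z = R = 4140 Ω
  L: Z = jωL = j·1.916e+04·0.00182 = 0 + j34.88 Ω
  C: Z = 1/(jωC) = -j/(ω·C) = 0 - j483.2 Ω
Step 3 — Parallel branch: L || C = 1/(1/L + 1/C) = 0 + j37.59 Ω.
Step 4 — Series with R1: Z_total = R1 + (L || C) = 4140 + j37.59 Ω = 4140∠0.5° Ω.
Step 5 — Source phasor: V = 7.01∠-141.4° V = -5.478 - j4.373 V.
Step 6 — Ohm's law: I = V / Z_total = (-5.478 - j4.373) / (4140 + j37.59) = -0.001333 - j0.001044 A.
Step 7 — Convert to polar: |I| = 0.001693 A, ∠I = -141.9°.

I = 0.001693∠-141.9° A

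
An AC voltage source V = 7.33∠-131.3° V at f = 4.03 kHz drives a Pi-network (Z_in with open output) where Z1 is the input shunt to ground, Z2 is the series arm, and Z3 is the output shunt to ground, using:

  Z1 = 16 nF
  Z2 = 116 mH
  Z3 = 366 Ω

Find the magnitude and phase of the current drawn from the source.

Step 1 — Angular frequency: ω = 2π·f = 2π·4030 = 2.532e+04 rad/s.
Step 2 — Component impedances:
  Z1: Z = 1/(jωC) = -j/(ω·C) = 0 - j2468 Ω
  Z2: Z = jωL = j·2.532e+04·0.116 = 0 + j2937 Ω
  Z3: Z = R = 366 Ω
Step 3 — With open output, the series arm Z2 and the output shunt Z3 appear in series to ground: Z2 + Z3 = 366 + j2937 Ω.
Step 4 — Parallel with input shunt Z1: Z_in = Z1 || (Z2 + Z3) = 6301 - j1.054e+04 Ω = 1.228e+04∠-59.1° Ω.
Step 5 — Source phasor: V = 7.33∠-131.3° V = -4.838 - j5.507 V.
Step 6 — Ohm's law: I = V / Z_total = (-4.838 - j5.507) / (6301 - j1.054e+04) = 0.0001828 - j0.0005682 A.
Step 7 — Convert to polar: |I| = 0.0005968 A, ∠I = -72.2°.

I = 0.0005968∠-72.2° A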